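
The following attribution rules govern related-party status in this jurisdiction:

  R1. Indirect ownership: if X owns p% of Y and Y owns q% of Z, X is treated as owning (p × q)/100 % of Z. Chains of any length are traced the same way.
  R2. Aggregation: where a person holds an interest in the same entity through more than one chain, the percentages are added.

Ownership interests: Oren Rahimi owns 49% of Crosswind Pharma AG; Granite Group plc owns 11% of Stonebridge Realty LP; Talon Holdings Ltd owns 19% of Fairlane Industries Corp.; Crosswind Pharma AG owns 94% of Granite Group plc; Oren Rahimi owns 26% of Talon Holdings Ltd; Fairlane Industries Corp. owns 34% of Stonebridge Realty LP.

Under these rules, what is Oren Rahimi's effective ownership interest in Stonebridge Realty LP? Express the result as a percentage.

6.7462%

Chain via Talon Holdings Ltd → Fairlane Industries Corp. (R1): 26% × 19% × 34% = 1.6796% of Stonebridge Realty LP.
Chain via Crosswind Pharma AG → Granite Group plc (R1): 49% × 94% × 11% = 5.0666% of Stonebridge Realty LP.
Aggregating (R2): 1.6796% + 5.0666% = 6.7462%.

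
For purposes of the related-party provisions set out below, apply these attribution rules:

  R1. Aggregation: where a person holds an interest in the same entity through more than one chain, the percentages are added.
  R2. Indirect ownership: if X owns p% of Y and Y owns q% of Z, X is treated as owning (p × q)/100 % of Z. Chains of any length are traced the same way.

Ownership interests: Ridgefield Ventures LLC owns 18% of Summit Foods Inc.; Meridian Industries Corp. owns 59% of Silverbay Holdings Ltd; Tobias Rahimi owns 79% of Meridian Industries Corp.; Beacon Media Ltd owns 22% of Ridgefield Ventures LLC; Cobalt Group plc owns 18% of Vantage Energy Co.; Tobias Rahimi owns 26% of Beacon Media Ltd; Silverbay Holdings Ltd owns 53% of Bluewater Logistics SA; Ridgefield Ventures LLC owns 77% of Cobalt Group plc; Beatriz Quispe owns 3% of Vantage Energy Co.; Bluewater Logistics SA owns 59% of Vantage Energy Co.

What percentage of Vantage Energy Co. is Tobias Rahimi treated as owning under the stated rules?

Chain via Beacon Media Ltd → Ridgefield Ventures LLC → Cobalt Group plc (R2): 26% × 22% × 77% × 18% = 0.792792% of Vantage Energy Co.
Chain via Meridian Industries Corp. → Silverbay Holdings Ltd → Bluewater Logistics SA (R2): 79% × 59% × 53% × 59% = 14.574947% of Vantage Energy Co.
Aggregating (R1): 0.792792% + 14.574947% = 15.367739%.

15.367739%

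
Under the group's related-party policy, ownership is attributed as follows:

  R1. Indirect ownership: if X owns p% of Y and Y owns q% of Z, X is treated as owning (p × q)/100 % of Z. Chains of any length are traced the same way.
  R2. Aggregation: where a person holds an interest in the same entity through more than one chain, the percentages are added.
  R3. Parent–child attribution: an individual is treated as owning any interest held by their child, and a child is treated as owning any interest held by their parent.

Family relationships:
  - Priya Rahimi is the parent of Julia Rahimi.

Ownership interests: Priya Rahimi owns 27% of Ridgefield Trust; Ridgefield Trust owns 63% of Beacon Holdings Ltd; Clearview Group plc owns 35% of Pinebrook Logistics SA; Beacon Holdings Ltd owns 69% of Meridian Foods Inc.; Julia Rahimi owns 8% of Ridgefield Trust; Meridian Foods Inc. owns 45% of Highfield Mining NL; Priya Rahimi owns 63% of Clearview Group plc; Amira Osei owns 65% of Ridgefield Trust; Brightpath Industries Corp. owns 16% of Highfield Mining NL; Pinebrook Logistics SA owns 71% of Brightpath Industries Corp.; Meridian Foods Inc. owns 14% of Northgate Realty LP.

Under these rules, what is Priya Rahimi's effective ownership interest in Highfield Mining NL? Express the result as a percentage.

9.351405%

By parent–child attribution (R3), Priya Rahimi is treated as also owning Julia Rahimi's interest in Ridgefield Trust, giving 27% + 8% = 35%.
Chain via Clearview Group plc → Pinebrook Logistics SA → Brightpath Industries Corp. (R1): 63% × 35% × 71% × 16% = 2.50488% of Highfield Mining NL.
Chain via Ridgefield Trust → Beacon Holdings Ltd → Meridian Foods Inc. (R1): 35% × 63% × 69% × 45% = 6.846525% of Highfield Mining NL.
Aggregating (R2): 2.50488% + 6.846525% = 9.351405%.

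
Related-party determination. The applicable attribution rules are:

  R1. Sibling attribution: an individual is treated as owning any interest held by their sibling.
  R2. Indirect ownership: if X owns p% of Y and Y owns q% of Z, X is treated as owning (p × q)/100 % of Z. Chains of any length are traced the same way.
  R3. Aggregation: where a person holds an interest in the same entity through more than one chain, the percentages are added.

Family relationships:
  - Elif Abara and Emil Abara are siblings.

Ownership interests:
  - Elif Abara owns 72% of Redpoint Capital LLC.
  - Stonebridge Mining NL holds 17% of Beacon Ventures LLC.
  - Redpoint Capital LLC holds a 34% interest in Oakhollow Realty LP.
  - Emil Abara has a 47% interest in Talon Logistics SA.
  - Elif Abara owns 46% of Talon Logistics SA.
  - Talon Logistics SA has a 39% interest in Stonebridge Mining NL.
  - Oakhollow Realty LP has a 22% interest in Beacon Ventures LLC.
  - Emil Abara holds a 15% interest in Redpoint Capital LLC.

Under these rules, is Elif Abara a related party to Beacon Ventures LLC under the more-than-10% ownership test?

By sibling attribution (R1), Elif Abara is treated as also owning Emil Abara's interest in Talon Logistics SA, giving 46% + 47% = 93%.
By sibling attribution (R1), Elif Abara is treated as also owning Emil Abara's interest in Redpoint Capital LLC, giving 72% + 15% = 87%.
Chain via Talon Logistics SA → Stonebridge Mining NL (R2): 93% × 39% × 17% = 6.1659% of Beacon Ventures LLC.
Chain via Redpoint Capital LLC → Oakhollow Realty LP (R2): 87% × 34% × 22% = 6.5076% of Beacon Ventures LLC.
Aggregating (R3): 6.1659% + 6.5076% = 12.6735%.
12.6735% exceeds the 10% threshold, so Elif is a related party to Beacon Ventures LLC.

Yes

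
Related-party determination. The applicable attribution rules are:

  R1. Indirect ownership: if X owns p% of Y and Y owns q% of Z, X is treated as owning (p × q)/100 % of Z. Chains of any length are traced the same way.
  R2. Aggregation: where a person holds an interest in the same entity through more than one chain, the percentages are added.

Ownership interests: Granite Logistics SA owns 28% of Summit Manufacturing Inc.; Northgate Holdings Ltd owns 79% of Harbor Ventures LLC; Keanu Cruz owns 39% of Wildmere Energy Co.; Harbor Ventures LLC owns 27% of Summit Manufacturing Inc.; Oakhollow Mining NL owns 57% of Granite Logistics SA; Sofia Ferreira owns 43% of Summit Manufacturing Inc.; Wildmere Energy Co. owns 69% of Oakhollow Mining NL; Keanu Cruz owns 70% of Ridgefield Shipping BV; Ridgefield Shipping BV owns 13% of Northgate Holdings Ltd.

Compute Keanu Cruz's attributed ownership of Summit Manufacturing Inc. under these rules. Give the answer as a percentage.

6.235866%

Chain via Wildmere Energy Co. → Oakhollow Mining NL → Granite Logistics SA (R1): 39% × 69% × 57% × 28% = 4.294836% of Summit Manufacturing Inc.
Chain via Ridgefield Shipping BV → Northgate Holdings Ltd → Harbor Ventures LLC (R1): 70% × 13% × 79% × 27% = 1.94103% of Summit Manufacturing Inc.
Aggregating (R2): 4.294836% + 1.94103% = 6.235866%.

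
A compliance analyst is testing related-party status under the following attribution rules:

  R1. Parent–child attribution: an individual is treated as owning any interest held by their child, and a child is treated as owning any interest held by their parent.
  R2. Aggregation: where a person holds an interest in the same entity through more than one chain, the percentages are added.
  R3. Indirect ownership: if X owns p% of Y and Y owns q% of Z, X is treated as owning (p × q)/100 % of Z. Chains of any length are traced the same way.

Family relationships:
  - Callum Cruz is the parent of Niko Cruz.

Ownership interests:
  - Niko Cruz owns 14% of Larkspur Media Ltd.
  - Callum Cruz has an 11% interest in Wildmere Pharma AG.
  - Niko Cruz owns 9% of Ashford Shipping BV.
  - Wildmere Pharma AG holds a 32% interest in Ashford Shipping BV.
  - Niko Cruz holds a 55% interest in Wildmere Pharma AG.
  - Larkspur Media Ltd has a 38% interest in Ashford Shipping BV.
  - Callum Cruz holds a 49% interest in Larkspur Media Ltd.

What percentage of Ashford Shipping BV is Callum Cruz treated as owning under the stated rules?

54.06%

By parent–child attribution (R1), Callum Cruz is treated as also owning Niko Cruz's interest in Wildmere Pharma AG, giving 11% + 55% = 66%.
By parent–child attribution (R1), Callum Cruz is treated as also owning Niko Cruz's interest in Larkspur Media Ltd, giving 49% + 14% = 63%.
By parent–child attribution (R1), Callum Cruz is treated as owning Niko Cruz's 9% interest in Ashford Shipping BV.
Chain via Wildmere Pharma AG (R3): 66% × 32% = 21.12% of Ashford Shipping BV.
Chain via Larkspur Media Ltd (R3): 63% × 38% = 23.94% of Ashford Shipping BV.
Direct interest in Ashford Shipping BV: 9%.
Aggregating (R2): 21.12% + 23.94% + 9% = 54.06%.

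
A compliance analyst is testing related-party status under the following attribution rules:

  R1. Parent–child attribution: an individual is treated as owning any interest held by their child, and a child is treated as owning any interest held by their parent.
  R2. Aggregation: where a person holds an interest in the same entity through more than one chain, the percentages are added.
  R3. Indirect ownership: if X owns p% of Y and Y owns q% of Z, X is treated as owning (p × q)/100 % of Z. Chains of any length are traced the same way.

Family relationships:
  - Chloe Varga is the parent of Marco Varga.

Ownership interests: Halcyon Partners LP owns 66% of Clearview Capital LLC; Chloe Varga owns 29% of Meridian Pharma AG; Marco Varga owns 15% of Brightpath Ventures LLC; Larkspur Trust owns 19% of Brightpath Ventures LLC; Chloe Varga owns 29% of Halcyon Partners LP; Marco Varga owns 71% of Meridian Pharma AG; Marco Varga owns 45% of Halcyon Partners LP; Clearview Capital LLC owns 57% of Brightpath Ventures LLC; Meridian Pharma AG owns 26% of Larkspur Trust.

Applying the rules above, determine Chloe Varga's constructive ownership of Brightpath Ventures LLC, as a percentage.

47.7788%

By parent–child attribution (R1), Chloe Varga is treated as also owning Marco Varga's interest in Halcyon Partners LP, giving 29% + 45% = 74%.
By parent–child attribution (R1), Chloe Varga is treated as also owning Marco Varga's interest in Meridian Pharma AG, giving 29% + 71% = 100%.
By parent–child attribution (R1), Chloe Varga is treated as owning Marco Varga's 15% interest in Brightpath Ventures LLC.
Chain via Halcyon Partners LP → Clearview Capital LLC (R3): 74% × 66% × 57% = 27.8388% of Brightpath Ventures LLC.
Chain via Meridian Pharma AG → Larkspur Trust (R3): 100% × 26% × 19% = 4.94% of Brightpath Ventures LLC.
Direct interest in Brightpath Ventures LLC: 15%.
Aggregating (R2): 27.8388% + 4.94% + 15% = 47.7788%.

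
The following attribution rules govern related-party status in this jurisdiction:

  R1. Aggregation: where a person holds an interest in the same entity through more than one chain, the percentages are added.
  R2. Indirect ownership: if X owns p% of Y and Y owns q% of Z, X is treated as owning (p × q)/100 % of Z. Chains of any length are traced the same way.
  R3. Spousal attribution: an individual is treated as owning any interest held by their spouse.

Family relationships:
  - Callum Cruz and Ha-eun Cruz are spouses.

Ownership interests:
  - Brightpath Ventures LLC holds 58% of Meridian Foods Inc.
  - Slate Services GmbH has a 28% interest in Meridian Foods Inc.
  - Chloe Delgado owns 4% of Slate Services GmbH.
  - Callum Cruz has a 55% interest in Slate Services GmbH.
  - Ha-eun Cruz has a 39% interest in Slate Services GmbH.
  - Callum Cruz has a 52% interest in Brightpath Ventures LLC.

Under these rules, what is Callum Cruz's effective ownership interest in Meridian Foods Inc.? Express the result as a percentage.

By spousal attribution (R3), Callum Cruz is treated as also owning Ha-eun Cruz's interest in Slate Services GmbH, giving 55% + 39% = 94%.
Chain via Brightpath Ventures LLC (R2): 52% × 58% = 30.16% of Meridian Foods Inc.
Chain via Slate Services GmbH (R2): 94% × 28% = 26.32% of Meridian Foods Inc.
Aggregating (R1): 30.16% + 26.32% = 56.48%.

56.48%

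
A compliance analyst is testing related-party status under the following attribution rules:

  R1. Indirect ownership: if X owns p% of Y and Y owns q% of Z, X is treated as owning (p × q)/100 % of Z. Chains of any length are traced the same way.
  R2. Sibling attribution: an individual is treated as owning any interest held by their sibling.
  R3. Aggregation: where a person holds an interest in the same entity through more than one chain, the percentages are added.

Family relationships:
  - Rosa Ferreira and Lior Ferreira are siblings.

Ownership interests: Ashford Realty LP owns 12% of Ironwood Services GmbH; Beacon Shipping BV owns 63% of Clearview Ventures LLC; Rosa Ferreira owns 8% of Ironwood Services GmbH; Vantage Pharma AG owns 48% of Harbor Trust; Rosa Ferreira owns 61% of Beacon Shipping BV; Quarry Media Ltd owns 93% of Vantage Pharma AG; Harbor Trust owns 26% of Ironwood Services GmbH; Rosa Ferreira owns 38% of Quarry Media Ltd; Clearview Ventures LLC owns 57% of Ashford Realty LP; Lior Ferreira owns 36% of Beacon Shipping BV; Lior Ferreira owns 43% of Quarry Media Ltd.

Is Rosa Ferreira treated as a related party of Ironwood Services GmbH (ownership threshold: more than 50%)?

By sibling attribution (R2), Rosa Ferreira is treated as also owning Lior Ferreira's interest in Quarry Media Ltd, giving 38% + 43% = 81%.
By sibling attribution (R2), Rosa Ferreira is treated as also owning Lior Ferreira's interest in Beacon Shipping BV, giving 61% + 36% = 97%.
Chain via Quarry Media Ltd → Vantage Pharma AG → Harbor Trust (R1): 81% × 93% × 48% × 26% = 9.401184% of Ironwood Services GmbH.
Chain via Beacon Shipping BV → Clearview Ventures LLC → Ashford Realty LP (R1): 97% × 63% × 57% × 12% = 4.179924% of Ironwood Services GmbH.
Direct interest in Ironwood Services GmbH: 8%.
Aggregating (R3): 9.401184% + 4.179924% + 8% = 21.581108%.
21.581108% does not exceed the 50% threshold, so Rosa is not a related party to Ironwood Services GmbH.

No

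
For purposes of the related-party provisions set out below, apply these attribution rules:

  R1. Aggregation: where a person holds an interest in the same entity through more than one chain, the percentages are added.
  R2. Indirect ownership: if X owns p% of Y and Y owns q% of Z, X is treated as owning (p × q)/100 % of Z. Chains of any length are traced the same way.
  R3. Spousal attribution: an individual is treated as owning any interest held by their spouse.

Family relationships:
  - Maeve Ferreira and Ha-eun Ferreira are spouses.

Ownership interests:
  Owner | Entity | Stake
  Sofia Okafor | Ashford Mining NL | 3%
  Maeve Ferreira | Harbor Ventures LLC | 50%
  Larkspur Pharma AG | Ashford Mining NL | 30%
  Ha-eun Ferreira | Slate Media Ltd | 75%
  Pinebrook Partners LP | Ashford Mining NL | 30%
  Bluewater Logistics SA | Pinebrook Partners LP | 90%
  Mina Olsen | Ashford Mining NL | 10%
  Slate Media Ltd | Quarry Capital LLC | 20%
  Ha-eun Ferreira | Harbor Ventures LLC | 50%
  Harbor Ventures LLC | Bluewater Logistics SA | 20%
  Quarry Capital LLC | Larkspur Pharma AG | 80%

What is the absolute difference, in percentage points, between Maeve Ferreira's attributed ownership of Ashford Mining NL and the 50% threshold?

By spousal attribution (R3), Maeve Ferreira is treated as also owning Ha-eun Ferreira's interest in Harbor Ventures LLC, giving 50% + 50% = 100%.
By spousal attribution (R3), Maeve Ferreira is treated as owning Ha-eun Ferreira's 75% interest in Slate Media Ltd.
Chain via Harbor Ventures LLC → Bluewater Logistics SA → Pinebrook Partners LP (R2): 100% × 20% × 90% × 30% = 5.4% of Ashford Mining NL.
Chain via Slate Media Ltd → Quarry Capital LLC → Larkspur Pharma AG (R2): 75% × 20% × 80% × 30% = 3.6% of Ashford Mining NL.
Aggregating (R1): 5.4% + 3.6% = 9%.
9% falls short of the 50% threshold by 41 percentage points.

41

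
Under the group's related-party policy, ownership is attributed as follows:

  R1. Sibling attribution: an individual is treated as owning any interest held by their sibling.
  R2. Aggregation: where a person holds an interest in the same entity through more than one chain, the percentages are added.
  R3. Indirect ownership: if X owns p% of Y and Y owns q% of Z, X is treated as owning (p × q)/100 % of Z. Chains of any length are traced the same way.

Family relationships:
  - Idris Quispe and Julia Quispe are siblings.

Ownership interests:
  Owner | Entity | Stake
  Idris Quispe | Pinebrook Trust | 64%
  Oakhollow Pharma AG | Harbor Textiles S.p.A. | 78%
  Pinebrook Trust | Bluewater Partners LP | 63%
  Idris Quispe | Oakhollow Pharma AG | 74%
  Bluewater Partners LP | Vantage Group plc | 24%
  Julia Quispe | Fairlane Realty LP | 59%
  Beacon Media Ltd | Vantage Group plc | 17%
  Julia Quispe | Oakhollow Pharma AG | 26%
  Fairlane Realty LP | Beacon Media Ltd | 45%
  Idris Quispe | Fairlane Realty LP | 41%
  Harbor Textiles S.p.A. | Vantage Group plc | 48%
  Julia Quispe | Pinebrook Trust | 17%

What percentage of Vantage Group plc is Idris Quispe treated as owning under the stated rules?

57.3372%

By sibling attribution (R1), Idris Quispe is treated as also owning Julia Quispe's interest in Oakhollow Pharma AG, giving 74% + 26% = 100%.
By sibling attribution (R1), Idris Quispe is treated as also owning Julia Quispe's interest in Pinebrook Trust, giving 64% + 17% = 81%.
By sibling attribution (R1), Idris Quispe is treated as also owning Julia Quispe's interest in Fairlane Realty LP, giving 41% + 59% = 100%.
Chain via Oakhollow Pharma AG → Harbor Textiles S.p.A. (R3): 100% × 78% × 48% = 37.44% of Vantage Group plc.
Chain via Pinebrook Trust → Bluewater Partners LP (R3): 81% × 63% × 24% = 12.2472% of Vantage Group plc.
Chain via Fairlane Realty LP → Beacon Media Ltd (R3): 100% × 45% × 17% = 7.65% of Vantage Group plc.
Aggregating (R2): 37.44% + 12.2472% + 7.65% = 57.3372%.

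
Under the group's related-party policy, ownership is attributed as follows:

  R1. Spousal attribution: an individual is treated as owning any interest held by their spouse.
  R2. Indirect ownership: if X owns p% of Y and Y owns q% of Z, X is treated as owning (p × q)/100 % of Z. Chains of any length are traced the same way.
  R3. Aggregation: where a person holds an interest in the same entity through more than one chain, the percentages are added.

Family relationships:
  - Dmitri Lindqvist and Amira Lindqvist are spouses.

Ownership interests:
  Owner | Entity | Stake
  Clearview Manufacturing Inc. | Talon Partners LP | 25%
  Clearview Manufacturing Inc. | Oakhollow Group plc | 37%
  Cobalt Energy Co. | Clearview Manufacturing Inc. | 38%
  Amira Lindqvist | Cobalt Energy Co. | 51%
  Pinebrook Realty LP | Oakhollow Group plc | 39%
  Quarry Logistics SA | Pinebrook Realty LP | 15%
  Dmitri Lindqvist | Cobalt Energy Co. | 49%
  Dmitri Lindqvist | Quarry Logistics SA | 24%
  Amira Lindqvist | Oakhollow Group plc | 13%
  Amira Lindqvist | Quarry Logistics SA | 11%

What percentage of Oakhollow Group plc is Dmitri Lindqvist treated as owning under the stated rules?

29.1075%

By spousal attribution (R1), Dmitri Lindqvist is treated as also owning Amira Lindqvist's interest in Quarry Logistics SA, giving 24% + 11% = 35%.
By spousal attribution (R1), Dmitri Lindqvist is treated as also owning Amira Lindqvist's interest in Cobalt Energy Co, giving 49% + 51% = 100%.
By spousal attribution (R1), Dmitri Lindqvist is treated as owning Amira Lindqvist's 13% interest in Oakhollow Group plc.
Chain via Quarry Logistics SA → Pinebrook Realty LP (R2): 35% × 15% × 39% = 2.0475% of Oakhollow Group plc.
Chain via Cobalt Energy Co. → Clearview Manufacturing Inc. (R2): 100% × 38% × 37% = 14.06% of Oakhollow Group plc.
Direct interest in Oakhollow Group plc: 13%.
Aggregating (R3): 2.0475% + 14.06% + 13% = 29.1075%.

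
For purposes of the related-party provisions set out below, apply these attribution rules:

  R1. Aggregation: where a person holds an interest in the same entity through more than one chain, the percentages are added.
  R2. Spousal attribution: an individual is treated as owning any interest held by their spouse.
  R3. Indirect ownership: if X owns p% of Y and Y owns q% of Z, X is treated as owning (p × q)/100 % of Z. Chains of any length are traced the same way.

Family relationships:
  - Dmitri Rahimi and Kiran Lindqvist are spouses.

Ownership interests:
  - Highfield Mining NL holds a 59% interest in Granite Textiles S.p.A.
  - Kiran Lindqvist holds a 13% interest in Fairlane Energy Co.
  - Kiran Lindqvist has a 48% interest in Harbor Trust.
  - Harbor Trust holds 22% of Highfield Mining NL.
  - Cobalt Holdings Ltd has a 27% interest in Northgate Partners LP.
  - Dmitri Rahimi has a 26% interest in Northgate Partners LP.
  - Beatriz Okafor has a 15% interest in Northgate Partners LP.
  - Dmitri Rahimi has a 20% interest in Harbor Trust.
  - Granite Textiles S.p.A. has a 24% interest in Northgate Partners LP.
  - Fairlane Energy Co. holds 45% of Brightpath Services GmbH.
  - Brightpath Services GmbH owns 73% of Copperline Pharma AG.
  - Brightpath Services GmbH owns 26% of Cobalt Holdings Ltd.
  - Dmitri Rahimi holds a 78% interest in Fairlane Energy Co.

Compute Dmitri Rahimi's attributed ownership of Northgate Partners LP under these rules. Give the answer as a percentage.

30.993026%

By spousal attribution (R2), Dmitri Rahimi is treated as also owning Kiran Lindqvist's interest in Harbor Trust, giving 20% + 48% = 68%.
By spousal attribution (R2), Dmitri Rahimi is treated as also owning Kiran Lindqvist's interest in Fairlane Energy Co, giving 78% + 13% = 91%.
Chain via Harbor Trust → Highfield Mining NL → Granite Textiles S.p.A. (R3): 68% × 22% × 59% × 24% = 2.118336% of Northgate Partners LP.
Chain via Fairlane Energy Co. → Brightpath Services GmbH → Cobalt Holdings Ltd (R3): 91% × 45% × 26% × 27% = 2.87469% of Northgate Partners LP.
Direct interest in Northgate Partners LP: 26%.
Aggregating (R1): 2.118336% + 2.87469% + 26% = 30.993026%.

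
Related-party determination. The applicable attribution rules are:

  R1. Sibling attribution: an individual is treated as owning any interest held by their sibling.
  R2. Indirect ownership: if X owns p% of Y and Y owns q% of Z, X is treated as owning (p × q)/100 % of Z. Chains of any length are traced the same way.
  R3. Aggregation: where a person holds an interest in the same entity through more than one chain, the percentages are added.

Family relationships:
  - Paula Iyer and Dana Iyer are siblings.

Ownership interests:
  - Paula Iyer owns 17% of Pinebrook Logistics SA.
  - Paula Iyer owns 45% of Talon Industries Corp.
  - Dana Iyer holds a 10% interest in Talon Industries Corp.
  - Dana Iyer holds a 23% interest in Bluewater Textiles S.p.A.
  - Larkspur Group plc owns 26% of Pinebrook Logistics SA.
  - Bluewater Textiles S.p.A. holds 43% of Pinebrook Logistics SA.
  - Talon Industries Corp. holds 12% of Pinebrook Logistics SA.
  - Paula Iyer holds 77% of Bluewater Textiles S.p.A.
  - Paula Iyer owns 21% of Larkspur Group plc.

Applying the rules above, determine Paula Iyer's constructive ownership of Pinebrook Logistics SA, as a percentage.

72.06%

By sibling attribution (R1), Paula Iyer is treated as also owning Dana Iyer's interest in Talon Industries Corp, giving 45% + 10% = 55%.
By sibling attribution (R1), Paula Iyer is treated as also owning Dana Iyer's interest in Bluewater Textiles S.p.A, giving 77% + 23% = 100%.
Chain via Talon Industries Corp. (R2): 55% × 12% = 6.6% of Pinebrook Logistics SA.
Chain via Larkspur Group plc (R2): 21% × 26% = 5.46% of Pinebrook Logistics SA.
Chain via Bluewater Textiles S.p.A. (R2): 100% × 43% = 43% of Pinebrook Logistics SA.
Direct interest in Pinebrook Logistics SA: 17%.
Aggregating (R3): 6.6% + 5.46% + 43% + 17% = 72.06%.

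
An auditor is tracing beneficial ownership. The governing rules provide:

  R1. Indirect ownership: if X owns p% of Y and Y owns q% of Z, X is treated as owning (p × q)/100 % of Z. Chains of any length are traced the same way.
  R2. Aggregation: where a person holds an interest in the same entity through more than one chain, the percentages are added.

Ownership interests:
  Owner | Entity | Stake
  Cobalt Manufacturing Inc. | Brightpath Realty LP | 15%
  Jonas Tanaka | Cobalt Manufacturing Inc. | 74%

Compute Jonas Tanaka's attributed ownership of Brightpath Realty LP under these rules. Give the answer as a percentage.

Chain via Cobalt Manufacturing Inc. (R1): 74% × 15% = 11.1% of Brightpath Realty LP.

11.1%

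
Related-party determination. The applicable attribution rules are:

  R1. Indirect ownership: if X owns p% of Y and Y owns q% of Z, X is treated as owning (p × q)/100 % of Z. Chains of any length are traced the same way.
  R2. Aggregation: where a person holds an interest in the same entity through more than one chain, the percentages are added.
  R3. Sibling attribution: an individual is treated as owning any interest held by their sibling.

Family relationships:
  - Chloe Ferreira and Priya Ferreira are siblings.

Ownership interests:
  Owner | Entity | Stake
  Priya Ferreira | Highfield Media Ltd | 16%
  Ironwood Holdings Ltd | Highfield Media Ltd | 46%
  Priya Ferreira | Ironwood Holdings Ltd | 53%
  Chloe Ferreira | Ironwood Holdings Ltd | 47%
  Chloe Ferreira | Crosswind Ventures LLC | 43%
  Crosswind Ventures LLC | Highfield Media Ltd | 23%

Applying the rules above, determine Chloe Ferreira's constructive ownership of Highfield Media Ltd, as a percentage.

71.89%

By sibling attribution (R3), Chloe Ferreira is treated as also owning Priya Ferreira's interest in Ironwood Holdings Ltd, giving 47% + 53% = 100%.
By sibling attribution (R3), Chloe Ferreira is treated as owning Priya Ferreira's 16% interest in Highfield Media Ltd.
Chain via Crosswind Ventures LLC (R1): 43% × 23% = 9.89% of Highfield Media Ltd.
Chain via Ironwood Holdings Ltd (R1): 100% × 46% = 46% of Highfield Media Ltd.
Direct interest in Highfield Media Ltd: 16%.
Aggregating (R2): 9.89% + 46% + 16% = 71.89%.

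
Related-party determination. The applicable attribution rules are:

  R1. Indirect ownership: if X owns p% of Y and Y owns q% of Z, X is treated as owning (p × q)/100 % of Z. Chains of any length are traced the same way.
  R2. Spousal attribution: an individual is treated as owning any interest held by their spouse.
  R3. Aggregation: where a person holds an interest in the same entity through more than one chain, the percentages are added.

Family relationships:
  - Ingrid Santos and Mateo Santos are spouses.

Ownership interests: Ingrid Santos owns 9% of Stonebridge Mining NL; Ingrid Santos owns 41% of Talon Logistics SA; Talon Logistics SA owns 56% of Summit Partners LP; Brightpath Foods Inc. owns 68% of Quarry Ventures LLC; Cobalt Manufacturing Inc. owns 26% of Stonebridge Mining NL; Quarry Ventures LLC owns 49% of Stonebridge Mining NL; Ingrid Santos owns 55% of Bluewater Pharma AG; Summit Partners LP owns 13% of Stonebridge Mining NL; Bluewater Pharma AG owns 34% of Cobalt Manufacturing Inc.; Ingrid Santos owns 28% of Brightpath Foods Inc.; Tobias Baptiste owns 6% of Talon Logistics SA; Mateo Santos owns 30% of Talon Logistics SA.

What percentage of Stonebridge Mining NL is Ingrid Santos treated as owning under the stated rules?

28.3604%

By spousal attribution (R2), Ingrid Santos is treated as also owning Mateo Santos's interest in Talon Logistics SA, giving 41% + 30% = 71%.
Chain via Brightpath Foods Inc. → Quarry Ventures LLC (R1): 28% × 68% × 49% = 9.3296% of Stonebridge Mining NL.
Chain via Talon Logistics SA → Summit Partners LP (R1): 71% × 56% × 13% = 5.1688% of Stonebridge Mining NL.
Chain via Bluewater Pharma AG → Cobalt Manufacturing Inc. (R1): 55% × 34% × 26% = 4.862% of Stonebridge Mining NL.
Direct interest in Stonebridge Mining NL: 9%.
Aggregating (R3): 9.3296% + 5.1688% + 4.862% + 9% = 28.3604%.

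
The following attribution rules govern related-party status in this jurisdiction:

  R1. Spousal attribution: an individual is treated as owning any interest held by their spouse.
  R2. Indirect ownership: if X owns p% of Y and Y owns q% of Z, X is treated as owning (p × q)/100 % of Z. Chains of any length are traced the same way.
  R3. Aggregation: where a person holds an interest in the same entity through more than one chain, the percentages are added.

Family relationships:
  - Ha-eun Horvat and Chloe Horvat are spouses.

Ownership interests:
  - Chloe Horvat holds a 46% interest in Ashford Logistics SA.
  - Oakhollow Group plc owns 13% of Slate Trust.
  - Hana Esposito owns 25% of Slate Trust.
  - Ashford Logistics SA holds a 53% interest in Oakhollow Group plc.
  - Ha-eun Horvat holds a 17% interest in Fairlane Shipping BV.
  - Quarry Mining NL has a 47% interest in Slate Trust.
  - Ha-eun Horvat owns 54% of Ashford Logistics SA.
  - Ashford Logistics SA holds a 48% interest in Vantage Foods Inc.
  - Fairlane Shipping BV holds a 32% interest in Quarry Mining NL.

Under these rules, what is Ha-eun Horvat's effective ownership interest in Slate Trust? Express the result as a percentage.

By spousal attribution (R1), Ha-eun Horvat is treated as also owning Chloe Horvat's interest in Ashford Logistics SA, giving 54% + 46% = 100%.
Chain via Fairlane Shipping BV → Quarry Mining NL (R2): 17% × 32% × 47% = 2.5568% of Slate Trust.
Chain via Ashford Logistics SA → Oakhollow Group plc (R2): 100% × 53% × 13% = 6.89% of Slate Trust.
Aggregating (R3): 2.5568% + 6.89% = 9.4468%.

9.4468%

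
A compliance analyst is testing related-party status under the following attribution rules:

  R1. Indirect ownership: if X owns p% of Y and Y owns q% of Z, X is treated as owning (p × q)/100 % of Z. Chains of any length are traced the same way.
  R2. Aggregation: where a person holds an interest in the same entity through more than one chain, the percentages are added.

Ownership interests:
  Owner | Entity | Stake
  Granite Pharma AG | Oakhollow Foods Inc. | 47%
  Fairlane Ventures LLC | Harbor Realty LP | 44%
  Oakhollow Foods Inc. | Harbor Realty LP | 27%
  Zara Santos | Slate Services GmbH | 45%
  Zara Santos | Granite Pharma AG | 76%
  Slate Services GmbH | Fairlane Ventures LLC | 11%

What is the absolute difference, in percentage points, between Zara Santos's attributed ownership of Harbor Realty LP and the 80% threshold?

68.1776

Chain via Granite Pharma AG → Oakhollow Foods Inc. (R1): 76% × 47% × 27% = 9.6444% of Harbor Realty LP.
Chain via Slate Services GmbH → Fairlane Ventures LLC (R1): 45% × 11% × 44% = 2.178% of Harbor Realty LP.
Aggregating (R2): 9.6444% + 2.178% = 11.8224%.
11.8224% falls short of the 80% threshold by 68.1776 percentage points.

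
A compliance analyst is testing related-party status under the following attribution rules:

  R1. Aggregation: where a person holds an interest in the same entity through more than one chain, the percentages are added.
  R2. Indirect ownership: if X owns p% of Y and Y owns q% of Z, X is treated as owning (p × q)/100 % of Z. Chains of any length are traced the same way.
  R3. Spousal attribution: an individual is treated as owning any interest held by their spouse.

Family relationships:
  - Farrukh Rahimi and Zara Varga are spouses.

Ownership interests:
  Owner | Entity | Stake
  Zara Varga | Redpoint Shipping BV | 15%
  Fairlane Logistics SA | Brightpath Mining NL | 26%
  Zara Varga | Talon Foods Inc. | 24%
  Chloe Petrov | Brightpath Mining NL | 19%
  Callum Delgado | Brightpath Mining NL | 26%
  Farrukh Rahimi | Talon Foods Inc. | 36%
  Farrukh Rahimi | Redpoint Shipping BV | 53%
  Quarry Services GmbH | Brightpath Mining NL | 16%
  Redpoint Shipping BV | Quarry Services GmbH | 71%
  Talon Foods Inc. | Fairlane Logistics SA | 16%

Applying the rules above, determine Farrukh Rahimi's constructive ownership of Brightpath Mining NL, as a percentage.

10.2208%

By spousal attribution (R3), Farrukh Rahimi is treated as also owning Zara Varga's interest in Talon Foods Inc, giving 36% + 24% = 60%.
By spousal attribution (R3), Farrukh Rahimi is treated as also owning Zara Varga's interest in Redpoint Shipping BV, giving 53% + 15% = 68%.
Chain via Talon Foods Inc. → Fairlane Logistics SA (R2): 60% × 16% × 26% = 2.496% of Brightpath Mining NL.
Chain via Redpoint Shipping BV → Quarry Services GmbH (R2): 68% × 71% × 16% = 7.7248% of Brightpath Mining NL.
Aggregating (R1): 2.496% + 7.7248% = 10.2208%.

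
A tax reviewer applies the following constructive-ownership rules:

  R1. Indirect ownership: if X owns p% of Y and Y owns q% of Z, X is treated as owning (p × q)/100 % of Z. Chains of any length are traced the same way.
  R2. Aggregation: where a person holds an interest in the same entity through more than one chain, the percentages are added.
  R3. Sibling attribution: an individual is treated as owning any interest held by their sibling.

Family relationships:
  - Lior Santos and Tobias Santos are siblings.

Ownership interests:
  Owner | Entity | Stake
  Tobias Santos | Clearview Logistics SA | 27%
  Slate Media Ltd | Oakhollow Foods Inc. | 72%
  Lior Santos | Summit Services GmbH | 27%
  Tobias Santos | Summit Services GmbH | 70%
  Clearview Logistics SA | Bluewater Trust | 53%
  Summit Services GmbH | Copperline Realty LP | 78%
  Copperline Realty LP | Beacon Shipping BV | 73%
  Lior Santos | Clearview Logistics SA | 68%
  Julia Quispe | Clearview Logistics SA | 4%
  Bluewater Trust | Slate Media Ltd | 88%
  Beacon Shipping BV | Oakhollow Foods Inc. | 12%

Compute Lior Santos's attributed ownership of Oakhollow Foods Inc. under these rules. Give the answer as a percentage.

By sibling attribution (R3), Lior Santos is treated as also owning Tobias Santos's interest in Clearview Logistics SA, giving 68% + 27% = 95%.
By sibling attribution (R3), Lior Santos is treated as also owning Tobias Santos's interest in Summit Services GmbH, giving 27% + 70% = 97%.
Chain via Clearview Logistics SA → Bluewater Trust → Slate Media Ltd (R1): 95% × 53% × 88% × 72% = 31.90176% of Oakhollow Foods Inc.
Chain via Summit Services GmbH → Copperline Realty LP → Beacon Shipping BV (R1): 97% × 78% × 73% × 12% = 6.627816% of Oakhollow Foods Inc.
Aggregating (R2): 31.90176% + 6.627816% = 38.529576%.

38.529576%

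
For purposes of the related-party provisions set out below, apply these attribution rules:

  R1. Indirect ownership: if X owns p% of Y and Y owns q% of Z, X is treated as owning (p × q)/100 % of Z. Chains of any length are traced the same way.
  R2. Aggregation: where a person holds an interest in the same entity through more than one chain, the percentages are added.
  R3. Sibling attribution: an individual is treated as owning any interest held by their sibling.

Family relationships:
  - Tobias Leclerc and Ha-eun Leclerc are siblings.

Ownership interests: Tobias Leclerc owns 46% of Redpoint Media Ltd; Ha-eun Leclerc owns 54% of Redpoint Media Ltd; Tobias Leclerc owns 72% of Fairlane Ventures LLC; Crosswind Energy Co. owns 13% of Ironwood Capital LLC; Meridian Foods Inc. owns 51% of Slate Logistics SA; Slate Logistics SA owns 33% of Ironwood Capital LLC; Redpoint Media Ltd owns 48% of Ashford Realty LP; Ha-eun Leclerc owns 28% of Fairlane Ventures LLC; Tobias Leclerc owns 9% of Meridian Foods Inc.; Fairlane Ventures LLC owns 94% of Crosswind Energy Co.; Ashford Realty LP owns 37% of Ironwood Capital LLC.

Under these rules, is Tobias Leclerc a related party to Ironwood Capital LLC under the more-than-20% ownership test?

By sibling attribution (R3), Tobias Leclerc is treated as also owning Ha-eun Leclerc's interest in Redpoint Media Ltd, giving 46% + 54% = 100%.
By sibling attribution (R3), Tobias Leclerc is treated as also owning Ha-eun Leclerc's interest in Fairlane Ventures LLC, giving 72% + 28% = 100%.
Chain via Redpoint Media Ltd → Ashford Realty LP (R1): 100% × 48% × 37% = 17.76% of Ironwood Capital LLC.
Chain via Meridian Foods Inc. → Slate Logistics SA (R1): 9% × 51% × 33% = 1.5147% of Ironwood Capital LLC.
Chain via Fairlane Ventures LLC → Crosswind Energy Co. (R1): 100% × 94% × 13% = 12.22% of Ironwood Capital LLC.
Aggregating (R2): 17.76% + 1.5147% + 12.22% = 31.4947%.
31.4947% exceeds the 20% threshold, so Tobias is a related party to Ironwood Capital LLC.

Yes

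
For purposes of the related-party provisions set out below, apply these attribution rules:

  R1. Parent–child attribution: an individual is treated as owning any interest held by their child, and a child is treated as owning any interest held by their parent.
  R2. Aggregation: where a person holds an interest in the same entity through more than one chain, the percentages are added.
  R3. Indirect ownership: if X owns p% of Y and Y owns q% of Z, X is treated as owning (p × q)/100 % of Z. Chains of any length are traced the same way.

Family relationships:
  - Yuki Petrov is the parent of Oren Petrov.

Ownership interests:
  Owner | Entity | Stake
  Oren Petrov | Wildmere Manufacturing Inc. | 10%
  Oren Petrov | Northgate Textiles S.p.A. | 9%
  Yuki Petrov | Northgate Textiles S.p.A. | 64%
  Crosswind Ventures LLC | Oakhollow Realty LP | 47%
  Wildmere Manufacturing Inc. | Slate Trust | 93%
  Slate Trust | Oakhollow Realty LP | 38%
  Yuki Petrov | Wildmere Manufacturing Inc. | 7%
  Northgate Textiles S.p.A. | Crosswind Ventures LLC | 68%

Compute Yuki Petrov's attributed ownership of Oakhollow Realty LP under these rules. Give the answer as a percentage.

By parent–child attribution (R1), Yuki Petrov is treated as also owning Oren Petrov's interest in Wildmere Manufacturing Inc, giving 7% + 10% = 17%.
By parent–child attribution (R1), Yuki Petrov is treated as also owning Oren Petrov's interest in Northgate Textiles S.p.A, giving 64% + 9% = 73%.
Chain via Wildmere Manufacturing Inc. → Slate Trust (R3): 17% × 93% × 38% = 6.0078% of Oakhollow Realty LP.
Chain via Northgate Textiles S.p.A. → Crosswind Ventures LLC (R3): 73% × 68% × 47% = 23.3308% of Oakhollow Realty LP.
Aggregating (R2): 6.0078% + 23.3308% = 29.3386%.

29.3386%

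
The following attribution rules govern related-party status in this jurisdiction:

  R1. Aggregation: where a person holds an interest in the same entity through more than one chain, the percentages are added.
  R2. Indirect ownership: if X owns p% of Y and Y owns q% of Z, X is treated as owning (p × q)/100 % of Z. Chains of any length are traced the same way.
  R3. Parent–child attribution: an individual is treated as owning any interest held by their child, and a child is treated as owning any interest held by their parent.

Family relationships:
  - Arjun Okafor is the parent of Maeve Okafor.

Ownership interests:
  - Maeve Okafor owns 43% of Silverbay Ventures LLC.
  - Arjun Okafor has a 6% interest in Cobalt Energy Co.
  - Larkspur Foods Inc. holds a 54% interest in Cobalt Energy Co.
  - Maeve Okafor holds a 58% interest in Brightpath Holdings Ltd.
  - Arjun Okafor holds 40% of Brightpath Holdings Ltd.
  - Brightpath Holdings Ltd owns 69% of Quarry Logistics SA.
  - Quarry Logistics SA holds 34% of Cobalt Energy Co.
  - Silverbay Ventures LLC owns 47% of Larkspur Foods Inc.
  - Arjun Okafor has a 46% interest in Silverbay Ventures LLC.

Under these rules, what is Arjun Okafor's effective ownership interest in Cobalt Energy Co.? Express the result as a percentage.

By parent–child attribution (R3), Arjun Okafor is treated as also owning Maeve Okafor's interest in Silverbay Ventures LLC, giving 46% + 43% = 89%.
By parent–child attribution (R3), Arjun Okafor is treated as also owning Maeve Okafor's interest in Brightpath Holdings Ltd, giving 40% + 58% = 98%.
Chain via Silverbay Ventures LLC → Larkspur Foods Inc. (R2): 89% × 47% × 54% = 22.5882% of Cobalt Energy Co.
Chain via Brightpath Holdings Ltd → Quarry Logistics SA (R2): 98% × 69% × 34% = 22.9908% of Cobalt Energy Co.
Direct interest in Cobalt Energy Co: 6%.
Aggregating (R1): 22.5882% + 22.9908% + 6% = 51.579%.

51.579%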